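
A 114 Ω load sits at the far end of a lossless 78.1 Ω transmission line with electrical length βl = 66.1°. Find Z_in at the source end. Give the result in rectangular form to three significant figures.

tan(βl) = tan(66.1°) = 2.26
Z_in = Z_0·(Z_L + jZ_0·tanβl)/(Z_0 + jZ_L·tanβl)
     = 78.1·(114 + j176)/(78.1 + j257)

Z_in ≈ 58.6 − j16.8 Ω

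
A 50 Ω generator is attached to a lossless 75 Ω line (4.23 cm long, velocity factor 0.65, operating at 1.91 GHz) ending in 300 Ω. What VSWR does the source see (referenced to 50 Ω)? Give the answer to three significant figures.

VSWR ≈ 5.15

λ = v/f = 0.65·c / 1.91 GHz = 0.102 m
βl = 2π·l/λ = 2π × 0.414 = 149°
tan(βl) = -0.597
Z_in = Z_0·(Z_L + jZ_0·tanβl)/(Z_0 + jZ_L·tanβl) = 60.7 + j100 Ω
Γ_s = (Z_in − Z_s)/(Z_in + Z_s) = (10.7 + j100)/(111 + j100), |Γ_s| = 0.675
VSWR = (1 + |Γ_s|)/(1 − |Γ_s|)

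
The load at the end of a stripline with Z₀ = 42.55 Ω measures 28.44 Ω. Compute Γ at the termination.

Γ = (Z_L − Z_0)/(Z_L + Z_0) = (28.44 − 42.55)/(28.44 + 42.55) = -14.11/70.99

Γ = -0.199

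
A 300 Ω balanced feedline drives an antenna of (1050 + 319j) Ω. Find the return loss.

RL ≈ 4.62 dB

Γ = (750 + j319)/(1350 + j319), |Γ| = 0.588
RL = −20·log₁₀|Γ| = −20·log₁₀(0.588)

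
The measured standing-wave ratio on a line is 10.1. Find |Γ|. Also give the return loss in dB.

|Γ| = (S − 1)/(S + 1) = (10.1 − 1)/(10.1 + 1) = 9.1/11.1
RL = −20·log₁₀|Γ| = −20·log₁₀(0.82)

|Γ| ≈ 0.82; return loss ≈ 1.73 dB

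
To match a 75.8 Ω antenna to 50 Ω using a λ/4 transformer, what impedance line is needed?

Z_qwt = √(Z_0·R_L) = √(50 × 75.8) = √3790

Z_qwt ≈ 61.6 Ω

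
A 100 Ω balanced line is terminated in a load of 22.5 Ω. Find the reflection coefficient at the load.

Γ = -0.633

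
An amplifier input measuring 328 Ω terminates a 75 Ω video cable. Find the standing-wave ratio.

VSWR ≈ 4.37

For a purely resistive load, VSWR = R_L/Z_0 or Z_0/R_L (whichever > 1) = 328/75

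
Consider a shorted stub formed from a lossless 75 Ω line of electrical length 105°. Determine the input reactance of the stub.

X_in ≈ -280 Ω (capacitive)

tan(βl) = -3.73
For a shorted stub, Z_in = jZ_0·tan(βl)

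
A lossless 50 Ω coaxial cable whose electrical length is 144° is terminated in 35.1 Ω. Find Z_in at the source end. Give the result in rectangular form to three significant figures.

Z_in ≈ 42.6 − j14.6 Ω

tan(βl) = tan(144°) = -0.727
Z_in = Z_0·(Z_L + jZ_0·tanβl)/(Z_0 + jZ_L·tanβl)
     = 50·(35.1 − j36.3)/(50 − j25.5)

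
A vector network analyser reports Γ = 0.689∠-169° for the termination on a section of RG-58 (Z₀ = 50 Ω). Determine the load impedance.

Z_L = Z_0·(1 + Γ)/(1 − Γ) = 50·(0.324 − j0.131)/(1.68 + j0.131)

Z_L ≈ 9.29 − j4.65 Ω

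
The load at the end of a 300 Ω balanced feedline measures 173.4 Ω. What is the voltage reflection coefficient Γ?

Γ = -0.267

Γ = (Z_L − Z_0)/(Z_L + Z_0) = (173.4 − 300)/(173.4 + 300) = -126.6/473.4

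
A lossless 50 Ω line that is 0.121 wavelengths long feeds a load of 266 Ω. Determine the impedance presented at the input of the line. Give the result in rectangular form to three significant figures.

βl = 2π × 0.121 = 43.6°
tan(βl) = tan(43.6°) = 0.951
Z_in = Z_0·(Z_L + jZ_0·tanβl)/(Z_0 + jZ_L·tanβl)
     = 50·(266 + j47.5)/(50 + j253)

Z_in ≈ 19 − j48.8 Ω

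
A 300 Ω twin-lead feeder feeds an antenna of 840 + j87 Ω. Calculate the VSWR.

Γ = (Z_L − Z_0)/(Z_L + Z_0) = (540 + j87)/(1140 + j87)
|Γ| = 547/1140 = 0.478
VSWR = (1 + |Γ|)/(1 − |Γ|) = 1.48/0.522

VSWR ≈ 2.83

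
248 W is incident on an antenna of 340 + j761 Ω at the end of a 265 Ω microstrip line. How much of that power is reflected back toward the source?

P_reflected ≈ 153 W

|Γ| = |(75 + j761)/(605 + j761)| = 0.787
|Γ|² = 0.619
P_refl = |Γ|²·P_inc = 153 W, P_del = (1 − |Γ|²)·P_inc = 94.6 W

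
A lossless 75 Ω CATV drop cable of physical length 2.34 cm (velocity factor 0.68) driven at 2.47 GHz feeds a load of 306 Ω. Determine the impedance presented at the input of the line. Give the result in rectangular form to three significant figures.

λ = v/f = 0.68·c / 2.47 GHz = 0.0826 m
βl = 2π·l/λ = 2π × 0.283 = 102°
tan(βl) = tan(102°) = -4.71
Z_in = Z_0·(Z_L + jZ_0·tanβl)/(Z_0 + jZ_L·tanβl)
     = 75·(306 − j353)/(75 − j1440)

Z_in ≈ 19.2 + j14.9 Ω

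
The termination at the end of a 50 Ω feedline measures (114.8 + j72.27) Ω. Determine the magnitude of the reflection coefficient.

|Γ| ≈ 0.539

Γ = (Z_L − Z_0)/(Z_L + Z_0) = (64.8 + j72.27)/(164.8 + j72.27)
|Γ| = 97.1/180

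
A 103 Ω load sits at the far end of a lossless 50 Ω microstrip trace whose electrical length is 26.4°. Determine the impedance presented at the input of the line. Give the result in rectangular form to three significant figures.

tan(βl) = tan(26.4°) = 0.496
Z_in = Z_0·(Z_L + jZ_0·tanβl)/(Z_0 + jZ_L·tanβl)
     = 50·(103 + j24.8)/(50 + j51.1)

Z_in ≈ 62.8 − j39.4 Ω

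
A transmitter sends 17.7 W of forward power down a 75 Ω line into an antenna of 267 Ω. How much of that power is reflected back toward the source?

P_reflected ≈ 5.58 W

Γ = (267 − 75)/(267 + 75) = 0.561
|Γ|² = 0.315
P_refl = |Γ|²·P_inc = 5.58 W, P_del = (1 − |Γ|²)·P_inc = 12.1 W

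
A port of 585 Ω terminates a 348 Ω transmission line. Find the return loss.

Γ = (585 − 348)/(585 + 348) = 0.254
RL = −20·log₁₀|Γ| = −20·log₁₀(0.254)

RL ≈ 11.9 dB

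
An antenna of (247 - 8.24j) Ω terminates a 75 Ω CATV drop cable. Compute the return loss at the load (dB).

Γ = (172 − j8.24)/(322 − j8.24), |Γ| = 0.535
RL = −20·log₁₀|Γ| = −20·log₁₀(0.535)

RL ≈ 5.44 dB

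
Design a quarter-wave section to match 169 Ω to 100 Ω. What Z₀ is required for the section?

Z_qwt ≈ 130 Ω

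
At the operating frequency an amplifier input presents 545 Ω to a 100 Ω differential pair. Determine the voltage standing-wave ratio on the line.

VSWR ≈ 5.45

For a purely resistive load, VSWR = R_L/Z_0 or Z_0/R_L (whichever > 1) = 545/100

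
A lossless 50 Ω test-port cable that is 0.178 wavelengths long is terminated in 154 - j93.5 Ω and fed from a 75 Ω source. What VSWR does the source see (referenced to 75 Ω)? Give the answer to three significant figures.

VSWR ≈ 6.16

βl = 2π × 0.178 = 64.1°
tan(βl) = 2.06
Z_in = Z_0·(Z_L + jZ_0·tanβl)/(Z_0 + jZ_L·tanβl) = 12.7 − j14.6 Ω
Γ_s = (Z_in − Z_s)/(Z_in + Z_s) = (-62.3 − j14.6)/(87.7 − j14.6), |Γ_s| = 0.72
VSWR = (1 + |Γ_s|)/(1 − |Γ_s|)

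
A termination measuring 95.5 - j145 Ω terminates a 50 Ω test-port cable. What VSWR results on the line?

Γ = (Z_L − Z_0)/(Z_L + Z_0) = (45.5 − j145)/(145.5 − j145)
|Γ| = 152/205 = 0.74
VSWR = (1 + |Γ|)/(1 − |Γ|) = 1.74/0.26

VSWR ≈ 6.69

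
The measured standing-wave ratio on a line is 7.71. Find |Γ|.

|Γ| ≈ 0.77

|Γ| = (S − 1)/(S + 1) = (7.71 − 1)/(7.71 + 1) = 6.71/8.71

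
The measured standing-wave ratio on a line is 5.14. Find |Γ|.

|Γ| = (S − 1)/(S + 1) = (5.14 − 1)/(5.14 + 1) = 4.14/6.14

|Γ| ≈ 0.674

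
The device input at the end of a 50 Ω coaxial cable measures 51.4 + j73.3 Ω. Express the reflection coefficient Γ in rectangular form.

Γ = (Z_L − Z_0)/(Z_L + Z_0) = (1.4 + j73.3)/(101.4 + j73.3)

Γ ≈ 0.352 + j0.468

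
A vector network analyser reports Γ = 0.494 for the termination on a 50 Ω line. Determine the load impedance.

Z_L = Z_0·(1 + Γ)/(1 − Γ) = 50·(1.49)/(0.506)

Z_L ≈ 148 Ω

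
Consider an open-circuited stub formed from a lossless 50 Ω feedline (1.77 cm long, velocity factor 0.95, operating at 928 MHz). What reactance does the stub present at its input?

λ = v/f = 0.95·c / 928 MHz = 0.307 m
βl = 2π·l/λ = 2π × 0.0576 = 20.7°
tan(βl) = 0.379
For an open-circuited stub, Z_in = −jZ_0·cot(βl) = −jZ_0/tan(βl)

X_in ≈ -132 Ω (capacitive)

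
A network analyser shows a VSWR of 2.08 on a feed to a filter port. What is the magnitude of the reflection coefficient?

|Γ| = (S − 1)/(S + 1) = (2.08 − 1)/(2.08 + 1) = 1.08/3.08

|Γ| ≈ 0.351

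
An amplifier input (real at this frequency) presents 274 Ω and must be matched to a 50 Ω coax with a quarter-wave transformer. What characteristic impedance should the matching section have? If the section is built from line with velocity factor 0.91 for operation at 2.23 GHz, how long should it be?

Z_qwt = √(Z_0·R_L) = √(50 × 274) = √13700
λ = 0.91·c/f = 0.122 m, so l = λ/4 = 0.0306 m

Z_qwt ≈ 117 Ω; length ≈ 3.06 cm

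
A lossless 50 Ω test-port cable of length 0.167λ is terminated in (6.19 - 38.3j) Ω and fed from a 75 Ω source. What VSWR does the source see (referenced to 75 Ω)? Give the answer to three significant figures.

βl = 2π × 0.167 = 60.1°
tan(βl) = 1.74
Z_in = Z_0·(Z_L + jZ_0·tanβl)/(Z_0 + jZ_L·tanβl) = 4.54 + j20.5 Ω
Γ_s = (Z_in − Z_s)/(Z_in + Z_s) = (-70.5 + j20.5)/(79.5 + j20.5), |Γ_s| = 0.893
VSWR = (1 + |Γ_s|)/(1 − |Γ_s|)

VSWR ≈ 17.7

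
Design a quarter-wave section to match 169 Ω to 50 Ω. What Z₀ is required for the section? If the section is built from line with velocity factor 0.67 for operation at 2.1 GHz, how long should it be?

Z_qwt ≈ 91.9 Ω; length ≈ 2.39 cm

Z_qwt = √(Z_0·R_L) = √(50 × 169) = √8450
λ = 0.67·c/f = 0.0957 m, so l = λ/4 = 0.0239 m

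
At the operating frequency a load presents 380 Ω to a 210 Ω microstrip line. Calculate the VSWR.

Γ = (380 − 210)/(380 + 210) = 0.288
VSWR = (1 + 0.288)/(1 − 0.288)

VSWR ≈ 1.81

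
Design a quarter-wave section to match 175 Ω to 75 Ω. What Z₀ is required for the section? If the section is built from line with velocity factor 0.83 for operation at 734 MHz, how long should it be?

Z_qwt ≈ 115 Ω; length ≈ 8.48 cm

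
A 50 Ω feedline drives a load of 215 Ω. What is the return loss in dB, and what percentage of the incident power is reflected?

RL ≈ 4.12 dB; 38.8% of incident power reflected

Γ = (215 − 50)/(215 + 50) = 0.623
RL = −20·log₁₀(0.623) = 4.12 dB
P_refl/P_inc = |Γ|² = 0.388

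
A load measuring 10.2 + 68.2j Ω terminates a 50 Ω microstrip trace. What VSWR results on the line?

Γ = (Z_L − Z_0)/(Z_L + Z_0) = (-39.8 + j68.2)/(60.2 + j68.2)
|Γ| = 79/91 = 0.868
VSWR = (1 + |Γ|)/(1 − |Γ|) = 1.87/0.132

VSWR ≈ 14.2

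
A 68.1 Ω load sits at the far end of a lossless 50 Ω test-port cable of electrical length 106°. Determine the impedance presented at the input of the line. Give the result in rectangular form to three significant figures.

tan(βl) = tan(106°) = -3.49
Z_in = Z_0·(Z_L + jZ_0·tanβl)/(Z_0 + jZ_L·tanβl)
     = 50·(68.1 − j174)/(50 − j237)

Z_in ≈ 38 + j6.33 Ω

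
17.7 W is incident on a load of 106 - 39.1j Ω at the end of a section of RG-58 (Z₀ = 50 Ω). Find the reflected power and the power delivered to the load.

|Γ| = |(56 − j39.1)/(156 − j39.1)| = 0.425
|Γ|² = 0.18
P_refl = |Γ|²·P_inc = 3.19 W, P_del = (1 − |Γ|²)·P_inc = 14.5 W

P_reflected ≈ 3.19 W; P_delivered ≈ 14.5 W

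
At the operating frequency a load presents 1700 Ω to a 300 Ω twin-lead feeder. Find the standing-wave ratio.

For a purely resistive load, VSWR = R_L/Z_0 or Z_0/R_L (whichever > 1) = 1700/300

VSWR ≈ 5.67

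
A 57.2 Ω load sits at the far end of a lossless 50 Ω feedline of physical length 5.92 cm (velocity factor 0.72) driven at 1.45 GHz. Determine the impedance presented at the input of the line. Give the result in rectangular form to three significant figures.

Z_in ≈ 51.5 + j6.67 Ω

λ = v/f = 0.72·c / 1.45 GHz = 0.149 m
βl = 2π·l/λ = 2π × 0.397 = 143°
tan(βl) = tan(143°) = -0.752
Z_in = Z_0·(Z_L + jZ_0·tanβl)/(Z_0 + jZ_L·tanβl)
     = 50·(57.2 − j37.6)/(50 − j43)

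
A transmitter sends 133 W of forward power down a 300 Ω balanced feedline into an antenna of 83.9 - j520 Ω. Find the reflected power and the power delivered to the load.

|Γ| = |(-216.1 − j520)/(383.9 − j520)| = 0.871
|Γ|² = 0.759
P_refl = |Γ|²·P_inc = 101 W, P_del = (1 − |Γ|²)·P_inc = 32.1 W

P_reflected ≈ 101 W; P_delivered ≈ 32.1 W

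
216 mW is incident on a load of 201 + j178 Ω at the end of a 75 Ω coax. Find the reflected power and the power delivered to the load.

P_reflected ≈ 95.2 mW; P_delivered ≈ 121 mW

|Γ| = |(126 + j178)/(276 + j178)| = 0.664
|Γ|² = 0.441
P_refl = |Γ|²·P_inc = 95.2 mW, P_del = (1 − |Γ|²)·P_inc = 121 mW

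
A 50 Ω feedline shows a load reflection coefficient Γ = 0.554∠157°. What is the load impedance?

Z_L = Z_0·(1 + Γ)/(1 − Γ) = 50·(0.49 + j0.216)/(1.51 − j0.216)

Z_L ≈ 14.9 + j9.3 Ω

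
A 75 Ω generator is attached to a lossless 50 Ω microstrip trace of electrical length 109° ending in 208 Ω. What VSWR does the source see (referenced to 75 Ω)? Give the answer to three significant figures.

VSWR ≈ 5.88

tan(βl) = -2.9
Z_in = Z_0·(Z_L + jZ_0·tanβl)/(Z_0 + jZ_L·tanβl) = 13.4 + j16.1 Ω
Γ_s = (Z_in − Z_s)/(Z_in + Z_s) = (-61.6 + j16.1)/(88.4 + j16.1), |Γ_s| = 0.709
VSWR = (1 + |Γ_s|)/(1 − |Γ_s|)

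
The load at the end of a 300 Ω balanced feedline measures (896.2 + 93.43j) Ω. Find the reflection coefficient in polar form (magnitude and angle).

Γ = (Z_L − Z_0)/(Z_L + Z_0) = (596.2 + j93.43)/(1196 + j93.43)
|Γ| = 603/1200 = 0.503

Γ ≈ 0.503 ∠ 4.44°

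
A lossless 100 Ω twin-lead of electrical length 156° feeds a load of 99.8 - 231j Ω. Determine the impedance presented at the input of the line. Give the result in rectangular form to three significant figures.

tan(βl) = tan(156°) = -0.445
Z_in = Z_0·(Z_L + jZ_0·tanβl)/(Z_0 + jZ_L·tanβl)
     = 100·(99.8 − j276)/(-2.85 − j44.4)

Z_in ≈ 603 + j263 Ω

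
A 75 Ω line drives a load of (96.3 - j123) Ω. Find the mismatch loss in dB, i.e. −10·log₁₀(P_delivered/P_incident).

Γ = (21.3 − j123)/(171.3 − j123), |Γ| = 0.592
|Γ|² = 0.35, so P_del/P_inc = 1 − |Γ|² = 0.65
ML = −10·log₁₀(1 − |Γ|²)

mismatch loss ≈ 1.87 dB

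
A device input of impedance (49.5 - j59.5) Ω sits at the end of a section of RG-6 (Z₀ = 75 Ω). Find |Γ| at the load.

Γ = (Z_L − Z_0)/(Z_L + Z_0) = (-25.5 − j59.5)/(124.5 − j59.5)
|Γ| = 64.7/138

|Γ| ≈ 0.469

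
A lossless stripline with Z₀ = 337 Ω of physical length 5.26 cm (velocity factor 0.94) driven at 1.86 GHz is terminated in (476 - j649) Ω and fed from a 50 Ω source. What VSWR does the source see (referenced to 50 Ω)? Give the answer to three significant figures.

λ = v/f = 0.94·c / 1.86 GHz = 0.152 m
βl = 2π·l/λ = 2π × 0.347 = 125°
tan(βl) = -1.43
Z_in = Z_0·(Z_L + jZ_0·tanβl)/(Z_0 + jZ_L·tanβl) = 202 + j411 Ω
Γ_s = (Z_in − Z_s)/(Z_in + Z_s) = (152 + j411)/(252 + j411), |Γ_s| = 0.909
VSWR = (1 + |Γ_s|)/(1 − |Γ_s|)

VSWR ≈ 20.9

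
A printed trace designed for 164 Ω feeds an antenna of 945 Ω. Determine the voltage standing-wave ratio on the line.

Γ = (945 − 164)/(945 + 164) = 0.704
VSWR = (1 + 0.704)/(1 − 0.704)

VSWR ≈ 5.76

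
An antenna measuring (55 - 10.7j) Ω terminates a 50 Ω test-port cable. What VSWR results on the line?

VSWR ≈ 1.25

Γ = (Z_L − Z_0)/(Z_L + Z_0) = (5 − j10.7)/(105 − j10.7)
|Γ| = 11.8/106 = 0.112
VSWR = (1 + |Γ|)/(1 − |Γ|) = 1.11/0.888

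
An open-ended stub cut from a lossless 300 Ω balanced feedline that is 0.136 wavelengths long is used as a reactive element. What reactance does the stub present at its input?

X_in ≈ -261 Ω (capacitive)

βl = 2π × 0.136 = 49°
tan(βl) = 1.15
For an open-ended stub, Z_in = −jZ_0·cot(βl) = −jZ_0/tan(βl)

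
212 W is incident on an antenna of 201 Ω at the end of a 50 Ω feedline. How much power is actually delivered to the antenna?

Γ = (201 − 50)/(201 + 50) = 0.602
|Γ|² = 0.362
P_refl = |Γ|²·P_inc = 76.7 W, P_del = (1 − |Γ|²)·P_inc = 135 W

P_delivered ≈ 135 W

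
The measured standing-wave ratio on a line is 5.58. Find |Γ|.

|Γ| ≈ 0.696

|Γ| = (S − 1)/(S + 1) = (5.58 − 1)/(5.58 + 1) = 4.58/6.58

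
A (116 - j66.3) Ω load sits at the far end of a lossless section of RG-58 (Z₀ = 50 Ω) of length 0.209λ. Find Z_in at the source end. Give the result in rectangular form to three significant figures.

Z_in ≈ 15.7 − j2.43 Ω

βl = 2π × 0.209 = 75.2°
tan(βl) = tan(75.2°) = 3.8
Z_in = Z_0·(Z_L + jZ_0·tanβl)/(Z_0 + jZ_L·tanβl)
     = 50·(116 + j123)/(302 + j440)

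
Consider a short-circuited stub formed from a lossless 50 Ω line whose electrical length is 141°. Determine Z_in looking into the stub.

Z_in ≈ −j40.5 Ω

tan(βl) = -0.81
For a short-circuited stub, Z_in = jZ_0·tan(βl)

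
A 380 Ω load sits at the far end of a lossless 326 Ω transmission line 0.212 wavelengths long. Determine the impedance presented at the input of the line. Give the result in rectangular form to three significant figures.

Z_in ≈ 284 − j20.1 Ω

βl = 2π × 0.212 = 76.3°
tan(βl) = tan(76.3°) = 4.11
Z_in = Z_0·(Z_L + jZ_0·tanβl)/(Z_0 + jZ_L·tanβl)
     = 326·(380 + j1340)/(326 + j1560)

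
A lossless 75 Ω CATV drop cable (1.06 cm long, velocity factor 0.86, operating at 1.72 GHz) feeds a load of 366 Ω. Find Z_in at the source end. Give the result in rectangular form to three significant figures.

Z_in ≈ 70.3 − j127 Ω

λ = v/f = 0.86·c / 1.72 GHz = 0.15 m
βl = 2π·l/λ = 2π × 0.0707 = 25.4°
tan(βl) = tan(25.4°) = 0.476
Z_in = Z_0·(Z_L + jZ_0·tanβl)/(Z_0 + jZ_L·tanβl)
     = 75·(366 + j35.7)/(75 + j174)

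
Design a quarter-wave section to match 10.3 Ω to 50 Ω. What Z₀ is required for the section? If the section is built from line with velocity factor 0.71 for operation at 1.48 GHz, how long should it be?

Z_qwt = √(Z_0·R_L) = √(50 × 10.3) = √515
λ = 0.71·c/f = 0.144 m, so l = λ/4 = 0.036 m

Z_qwt ≈ 22.7 Ω; length ≈ 3.6 cm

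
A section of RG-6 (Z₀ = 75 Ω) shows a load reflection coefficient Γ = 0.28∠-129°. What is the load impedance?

Z_L ≈ 48.3 − j22.8 Ω

Z_L = Z_0·(1 + Γ)/(1 − Γ) = 75·(0.824 − j0.218)/(1.18 + j0.218)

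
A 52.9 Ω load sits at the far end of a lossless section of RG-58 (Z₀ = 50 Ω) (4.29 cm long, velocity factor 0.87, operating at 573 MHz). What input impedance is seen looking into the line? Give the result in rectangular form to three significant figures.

λ = v/f = 0.87·c / 573 MHz = 0.455 m
βl = 2π·l/λ = 2π × 0.0942 = 33.9°
tan(βl) = tan(33.9°) = 0.672
Z_in = Z_0·(Z_L + jZ_0·tanβl)/(Z_0 + jZ_L·tanβl)
     = 50·(52.9 + j33.6)/(50 + j35.6)

Z_in ≈ 51 − j2.66 Ω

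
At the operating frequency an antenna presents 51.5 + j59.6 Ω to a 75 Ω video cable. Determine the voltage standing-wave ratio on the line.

Γ = (Z_L − Z_0)/(Z_L + Z_0) = (-23.5 + j59.6)/(126.5 + j59.6)
|Γ| = 64.1/140 = 0.458
VSWR = (1 + |Γ|)/(1 − |Γ|) = 1.46/0.542

VSWR ≈ 2.69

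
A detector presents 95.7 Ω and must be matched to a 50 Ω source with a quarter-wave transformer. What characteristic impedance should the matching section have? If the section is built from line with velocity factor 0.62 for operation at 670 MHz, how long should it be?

Z_qwt = √(Z_0·R_L) = √(50 × 95.7) = √4785
λ = 0.62·c/f = 0.278 m, so l = λ/4 = 0.0694 m

Z_qwt ≈ 69.2 Ω; length ≈ 6.94 cm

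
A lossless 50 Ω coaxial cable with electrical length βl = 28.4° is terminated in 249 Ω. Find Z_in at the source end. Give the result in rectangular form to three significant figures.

tan(βl) = tan(28.4°) = 0.541
Z_in = Z_0·(Z_L + jZ_0·tanβl)/(Z_0 + jZ_L·tanβl)
     = 50·(249 + j27)/(50 + j135)

Z_in ≈ 39 − j78 Ω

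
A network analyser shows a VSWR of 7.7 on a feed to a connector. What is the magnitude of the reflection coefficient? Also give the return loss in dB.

|Γ| ≈ 0.77; return loss ≈ 2.27 dB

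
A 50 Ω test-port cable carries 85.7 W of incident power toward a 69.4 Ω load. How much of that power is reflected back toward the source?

Γ = (69.4 − 50)/(69.4 + 50) = 0.162
|Γ|² = 0.0264
P_refl = |Γ|²·P_inc = 2.26 W, P_del = (1 − |Γ|²)·P_inc = 83.4 W

P_reflected ≈ 2.26 W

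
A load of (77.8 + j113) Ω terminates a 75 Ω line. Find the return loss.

RL ≈ 4.51 dB

Γ = (2.8 + j113)/(152.8 + j113), |Γ| = 0.595
RL = −20·log₁₀|Γ| = −20·log₁₀(0.595)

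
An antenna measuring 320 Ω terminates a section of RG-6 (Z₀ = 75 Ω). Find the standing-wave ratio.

Γ = (320 − 75)/(320 + 75) = 0.62
VSWR = (1 + 0.62)/(1 − 0.62)

VSWR ≈ 4.27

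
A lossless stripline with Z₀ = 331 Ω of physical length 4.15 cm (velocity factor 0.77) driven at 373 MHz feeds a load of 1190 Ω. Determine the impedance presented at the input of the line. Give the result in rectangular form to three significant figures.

λ = v/f = 0.77·c / 373 MHz = 0.619 m
βl = 2π·l/λ = 2π × 0.067 = 24.1°
tan(βl) = tan(24.1°) = 0.448
Z_in = Z_0·(Z_L + jZ_0·tanβl)/(Z_0 + jZ_L·tanβl)
     = 331·(1190 + j148)/(331 + j533)

Z_in ≈ 398 − j492 Ω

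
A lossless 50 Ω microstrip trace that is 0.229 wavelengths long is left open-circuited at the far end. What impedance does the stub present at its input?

Z_in ≈ −j6.64 Ω

βl = 2π × 0.229 = 82.4°
tan(βl) = 7.53
For an open-circuited stub, Z_in = −jZ_0·cot(βl) = −jZ_0/tan(βl)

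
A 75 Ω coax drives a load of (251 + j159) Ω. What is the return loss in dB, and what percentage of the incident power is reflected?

Γ = (176 + j159)/(326 + j159), |Γ| = 0.654
RL = −20·log₁₀(0.654) = 3.69 dB
P_refl/P_inc = |Γ|² = 0.428

RL ≈ 3.69 dB; 42.8% of incident power reflected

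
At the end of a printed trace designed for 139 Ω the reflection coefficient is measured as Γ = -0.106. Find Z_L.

Z_L = Z_0·(1 + Γ)/(1 − Γ) = 139·(0.894)/(1.11)

Z_L ≈ 112 Ω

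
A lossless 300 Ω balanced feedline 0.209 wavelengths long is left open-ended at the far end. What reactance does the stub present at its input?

X_in ≈ -79 Ω (capacitive)

βl = 2π × 0.209 = 75.2°
tan(βl) = 3.8
For an open-ended stub, Z_in = −jZ_0·cot(βl) = −jZ_0/tan(βl)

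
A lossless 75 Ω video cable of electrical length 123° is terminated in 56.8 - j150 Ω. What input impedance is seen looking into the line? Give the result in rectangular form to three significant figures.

tan(βl) = tan(123°) = -1.54
Z_in = Z_0·(Z_L + jZ_0·tanβl)/(Z_0 + jZ_L·tanβl)
     = 75·(56.8 − j265)/(-156 − j87.5)

Z_in ≈ 33.7 + j109 Ω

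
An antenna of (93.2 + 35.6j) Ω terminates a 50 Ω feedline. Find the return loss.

RL ≈ 8.42 dB

Γ = (43.2 + j35.6)/(143.2 + j35.6), |Γ| = 0.379
RL = −20·log₁₀|Γ| = −20·log₁₀(0.379)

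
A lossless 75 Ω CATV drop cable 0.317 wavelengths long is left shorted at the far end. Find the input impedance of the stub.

βl = 2π × 0.317 = 114°
tan(βl) = -2.23
For a shorted stub, Z_in = jZ_0·tan(βl)

Z_in ≈ −j168 Ω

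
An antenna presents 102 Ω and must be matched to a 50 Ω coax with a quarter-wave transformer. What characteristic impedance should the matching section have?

Z_qwt ≈ 71.4 Ω

Z_qwt = √(Z_0·R_L) = √(50 × 102) = √5100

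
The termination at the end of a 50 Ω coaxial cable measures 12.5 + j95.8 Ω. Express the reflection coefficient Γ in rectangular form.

Γ ≈ 0.522 + j0.732

Γ = (Z_L − Z_0)/(Z_L + Z_0) = (-37.5 + j95.8)/(62.5 + j95.8)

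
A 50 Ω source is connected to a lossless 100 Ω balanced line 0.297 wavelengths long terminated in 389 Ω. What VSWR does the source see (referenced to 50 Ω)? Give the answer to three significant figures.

βl = 2π × 0.297 = 107°
tan(βl) = -3.29
Z_in = Z_0·(Z_L + jZ_0·tanβl)/(Z_0 + jZ_L·tanβl) = 27.9 + j28.2 Ω
Γ_s = (Z_in − Z_s)/(Z_in + Z_s) = (-22.1 + j28.2)/(77.9 + j28.2), |Γ_s| = 0.433
VSWR = (1 + |Γ_s|)/(1 − |Γ_s|)

VSWR ≈ 2.52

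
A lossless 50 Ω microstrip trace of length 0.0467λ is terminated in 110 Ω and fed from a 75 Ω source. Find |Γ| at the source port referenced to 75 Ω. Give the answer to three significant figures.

βl = 2π × 0.0467 = 16.8°
tan(βl) = 0.302
Z_in = Z_0·(Z_L + jZ_0·tanβl)/(Z_0 + jZ_L·tanβl) = 83.3 − j40.2 Ω
Γ_s = (Z_in − Z_s)/(Z_in + Z_s) = (8.26 − j40.2)/(158 − j40.2), |Γ_s| = 0.252

|Γ| ≈ 0.252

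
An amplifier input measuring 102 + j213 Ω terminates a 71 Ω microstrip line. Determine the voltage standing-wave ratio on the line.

Γ = (Z_L − Z_0)/(Z_L + Z_0) = (31 + j213)/(173 + j213)
|Γ| = 215/274 = 0.784
VSWR = (1 + |Γ|)/(1 − |Γ|) = 1.78/0.216

VSWR ≈ 8.28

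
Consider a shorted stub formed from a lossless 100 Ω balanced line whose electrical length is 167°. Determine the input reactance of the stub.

tan(βl) = -0.231
For a shorted stub, Z_in = jZ_0·tan(βl)

X_in ≈ -23.1 Ω (capacitive)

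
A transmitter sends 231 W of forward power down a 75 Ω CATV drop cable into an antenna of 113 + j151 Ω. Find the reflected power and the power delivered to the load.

P_reflected ≈ 96.3 W; P_delivered ≈ 135 W

|Γ| = |(38 + j151)/(188 + j151)| = 0.646
|Γ|² = 0.417
P_refl = |Γ|²·P_inc = 96.3 W, P_del = (1 − |Γ|²)·P_inc = 135 W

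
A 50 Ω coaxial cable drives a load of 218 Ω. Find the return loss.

RL ≈ 4.06 dB

Γ = (218 − 50)/(218 + 50) = 0.627
RL = −20·log₁₀|Γ| = −20·log₁₀(0.627)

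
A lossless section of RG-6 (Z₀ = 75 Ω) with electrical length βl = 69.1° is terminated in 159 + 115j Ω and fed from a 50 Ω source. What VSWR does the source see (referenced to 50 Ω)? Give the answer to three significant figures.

tan(βl) = 2.62
Z_in = Z_0·(Z_L + jZ_0·tanβl)/(Z_0 + jZ_L·tanβl) = 31.3 − j45.6 Ω
Γ_s = (Z_in − Z_s)/(Z_in + Z_s) = (-18.7 − j45.6)/(81.3 − j45.6), |Γ_s| = 0.529
VSWR = (1 + |Γ_s|)/(1 − |Γ_s|)

VSWR ≈ 3.25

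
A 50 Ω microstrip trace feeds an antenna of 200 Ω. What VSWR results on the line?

VSWR ≈ 4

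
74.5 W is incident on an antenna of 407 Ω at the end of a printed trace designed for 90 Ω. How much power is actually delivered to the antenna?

Γ = (407 − 90)/(407 + 90) = 0.638
|Γ|² = 0.407
P_refl = |Γ|²·P_inc = 30.3 W, P_del = (1 − |Γ|²)·P_inc = 44.2 W

P_delivered ≈ 44.2 W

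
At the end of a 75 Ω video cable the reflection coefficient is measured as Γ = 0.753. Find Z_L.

Z_L = Z_0·(1 + Γ)/(1 − Γ) = 75·(1.75)/(0.247)

Z_L ≈ 532 Ω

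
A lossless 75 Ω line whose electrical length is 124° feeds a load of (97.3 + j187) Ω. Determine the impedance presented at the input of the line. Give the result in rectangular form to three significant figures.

tan(βl) = tan(124°) = -1.48
Z_in = Z_0·(Z_L + jZ_0·tanβl)/(Z_0 + jZ_L·tanβl)
     = 75·(97.3 + j75.8)/(352 − j144)

Z_in ≈ 12.1 + j21.1 Ω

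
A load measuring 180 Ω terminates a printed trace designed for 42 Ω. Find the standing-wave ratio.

For a purely resistive load, VSWR = R_L/Z_0 or Z_0/R_L (whichever > 1) = 180/42

VSWR ≈ 4.29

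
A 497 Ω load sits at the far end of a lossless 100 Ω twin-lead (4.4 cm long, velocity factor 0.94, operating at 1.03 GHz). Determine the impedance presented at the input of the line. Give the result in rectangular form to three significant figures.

λ = v/f = 0.94·c / 1.03 GHz = 0.274 m
βl = 2π·l/λ = 2π × 0.161 = 57.9°
tan(βl) = tan(57.9°) = 1.59
Z_in = Z_0·(Z_L + jZ_0·tanβl)/(Z_0 + jZ_L·tanβl)
     = 100·(497 + j159)/(100 + j791)

Z_in ≈ 27.6 − j59.3 Ω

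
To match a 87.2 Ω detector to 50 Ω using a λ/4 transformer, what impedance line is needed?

Z_qwt ≈ 66 Ω

Z_qwt = √(Z_0·R_L) = √(50 × 87.2) = √4360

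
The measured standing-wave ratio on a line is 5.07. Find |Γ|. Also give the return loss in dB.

|Γ| ≈ 0.671; return loss ≈ 3.47 dB

|Γ| = (S − 1)/(S + 1) = (5.07 − 1)/(5.07 + 1) = 4.07/6.07
RL = −20·log₁₀|Γ| = −20·log₁₀(0.671)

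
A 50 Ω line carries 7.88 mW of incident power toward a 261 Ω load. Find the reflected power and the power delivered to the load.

Γ = (261 − 50)/(261 + 50) = 0.678
|Γ|² = 0.46
P_refl = |Γ|²·P_inc = 3.63 mW, P_del = (1 − |Γ|²)·P_inc = 4.25 mW

P_reflected ≈ 3.63 mW; P_delivered ≈ 4.25 mW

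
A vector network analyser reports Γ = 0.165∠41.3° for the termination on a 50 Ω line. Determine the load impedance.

Z_L ≈ 62.4 + j14 Ω

Z_L = Z_0·(1 + Γ)/(1 − Γ) = 50·(1.12 + j0.109)/(0.876 − j0.109)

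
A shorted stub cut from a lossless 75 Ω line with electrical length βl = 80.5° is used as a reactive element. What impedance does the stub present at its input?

tan(βl) = 5.98
For a shorted stub, Z_in = jZ_0·tan(βl)

Z_in ≈ +j448 Ω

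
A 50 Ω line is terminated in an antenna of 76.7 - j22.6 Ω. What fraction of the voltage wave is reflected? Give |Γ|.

Γ = (Z_L − Z_0)/(Z_L + Z_0) = (26.7 − j22.6)/(126.7 − j22.6)
|Γ| = 35/129

|Γ| ≈ 0.272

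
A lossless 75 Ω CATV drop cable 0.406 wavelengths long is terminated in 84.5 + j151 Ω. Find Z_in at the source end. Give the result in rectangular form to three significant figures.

βl = 2π × 0.406 = 146°
tan(βl) = tan(146°) = -0.67
Z_in = Z_0·(Z_L + jZ_0·tanβl)/(Z_0 + jZ_L·tanβl)
     = 75·(84.5 + j101)/(176 − j56.7)

Z_in ≈ 20.1 + j49.3 Ω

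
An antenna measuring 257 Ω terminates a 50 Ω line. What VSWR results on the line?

For a purely resistive load, VSWR = R_L/Z_0 or Z_0/R_L (whichever > 1) = 257/50

VSWR ≈ 5.14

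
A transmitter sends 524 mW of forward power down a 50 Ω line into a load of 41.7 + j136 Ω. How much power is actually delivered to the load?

P_delivered ≈ 162 mW

|Γ| = |(-8.3 + j136)/(91.7 + j136)| = 0.831
|Γ|² = 0.69
P_refl = |Γ|²·P_inc = 362 mW, P_del = (1 − |Γ|²)·P_inc = 162 mW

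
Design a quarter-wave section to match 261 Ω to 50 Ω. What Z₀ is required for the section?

Z_qwt ≈ 114 Ω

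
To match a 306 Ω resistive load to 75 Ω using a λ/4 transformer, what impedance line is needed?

Z_qwt ≈ 151 Ω

Z_qwt = √(Z_0·R_L) = √(75 × 306) = √22950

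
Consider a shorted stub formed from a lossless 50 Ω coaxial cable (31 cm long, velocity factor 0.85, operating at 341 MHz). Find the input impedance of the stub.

Z_in ≈ −j29.8 Ω

λ = v/f = 0.85·c / 341 MHz = 0.748 m
βl = 2π·l/λ = 2π × 0.415 = 149°
tan(βl) = -0.595
For a shorted stub, Z_in = jZ_0·tan(βl)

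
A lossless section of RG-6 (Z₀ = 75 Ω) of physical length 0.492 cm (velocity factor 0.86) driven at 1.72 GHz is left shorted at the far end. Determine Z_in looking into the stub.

Z_in ≈ +j15.7 Ω

λ = v/f = 0.86·c / 1.72 GHz = 0.15 m
βl = 2π·l/λ = 2π × 0.0328 = 11.8°
tan(βl) = 0.209
For a shorted stub, Z_in = jZ_0·tan(βl)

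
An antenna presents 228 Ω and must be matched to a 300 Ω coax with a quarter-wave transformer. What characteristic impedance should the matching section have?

Z_qwt ≈ 262 Ω

Z_qwt = √(Z_0·R_L) = √(300 × 228) = √68400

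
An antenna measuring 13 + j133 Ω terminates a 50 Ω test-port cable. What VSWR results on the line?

VSWR ≈ 31.3

Γ = (Z_L − Z_0)/(Z_L + Z_0) = (-37 + j133)/(63 + j133)
|Γ| = 138/147 = 0.938
VSWR = (1 + |Γ|)/(1 − |Γ|) = 1.94/0.0619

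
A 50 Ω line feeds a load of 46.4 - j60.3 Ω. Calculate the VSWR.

VSWR ≈ 3.27

Γ = (Z_L − Z_0)/(Z_L + Z_0) = (-3.6 − j60.3)/(96.4 − j60.3)
|Γ| = 60.4/114 = 0.531
VSWR = (1 + |Γ|)/(1 − |Γ|) = 1.53/0.469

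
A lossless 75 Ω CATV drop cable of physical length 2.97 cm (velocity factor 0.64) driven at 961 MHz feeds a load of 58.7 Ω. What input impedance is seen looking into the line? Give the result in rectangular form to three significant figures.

λ = v/f = 0.64·c / 961 MHz = 0.2 m
βl = 2π·l/λ = 2π × 0.149 = 53.5°
tan(βl) = tan(53.5°) = 1.35
Z_in = Z_0·(Z_L + jZ_0·tanβl)/(Z_0 + jZ_L·tanβl)
     = 75·(58.7 + j101)/(75 + j79.4)

Z_in ≈ 78.3 + j18.5 Ω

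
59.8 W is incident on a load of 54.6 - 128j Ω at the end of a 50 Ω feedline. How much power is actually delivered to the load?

P_delivered ≈ 23.9 W

|Γ| = |(4.6 − j128)/(104.6 − j128)| = 0.775
|Γ|² = 0.6
P_refl = |Γ|²·P_inc = 35.9 W, P_del = (1 − |Γ|²)·P_inc = 23.9 W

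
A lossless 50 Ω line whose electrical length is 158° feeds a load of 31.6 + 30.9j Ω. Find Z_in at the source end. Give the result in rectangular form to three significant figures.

tan(βl) = tan(158°) = -0.404
Z_in = Z_0·(Z_L + jZ_0·tanβl)/(Z_0 + jZ_L·tanβl)
     = 50·(31.6 + j10.7)/(62.5 − j12.8)

Z_in ≈ 22.6 + j13.2 Ω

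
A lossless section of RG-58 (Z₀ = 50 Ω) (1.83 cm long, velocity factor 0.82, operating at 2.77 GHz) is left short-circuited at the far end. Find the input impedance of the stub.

Z_in ≈ +j176 Ω

λ = v/f = 0.82·c / 2.77 GHz = 0.0888 m
βl = 2π·l/λ = 2π × 0.206 = 74.2°
tan(βl) = 3.53
For a short-circuited stub, Z_in = jZ_0·tan(βl)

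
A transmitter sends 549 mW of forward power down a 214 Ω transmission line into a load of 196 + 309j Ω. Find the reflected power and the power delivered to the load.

|Γ| = |(-18 + j309)/(410 + j309)| = 0.603
|Γ|² = 0.363
P_refl = |Γ|²·P_inc = 200 mW, P_del = (1 − |Γ|²)·P_inc = 349 mW

P_reflected ≈ 200 mW; P_delivered ≈ 349 mW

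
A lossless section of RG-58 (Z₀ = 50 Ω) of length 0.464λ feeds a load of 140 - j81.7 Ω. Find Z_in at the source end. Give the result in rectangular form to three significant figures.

Z_in ≈ 183 + j39.8 Ω

βl = 2π × 0.464 = 167°
tan(βl) = tan(167°) = -0.23
Z_in = Z_0·(Z_L + jZ_0·tanβl)/(Z_0 + jZ_L·tanβl)
     = 50·(140 − j93.2)/(31.2 − j32.2)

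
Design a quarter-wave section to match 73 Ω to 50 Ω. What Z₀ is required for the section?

Z_qwt = √(Z_0·R_L) = √(50 × 73) = √3650

Z_qwt ≈ 60.4 Ω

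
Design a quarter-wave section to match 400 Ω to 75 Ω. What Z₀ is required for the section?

Z_qwt ≈ 173 Ω

Z_qwt = √(Z_0·R_L) = √(75 × 400) = √30000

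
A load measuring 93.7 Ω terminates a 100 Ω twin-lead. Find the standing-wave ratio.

VSWR ≈ 1.07

For a purely resistive load, VSWR = R_L/Z_0 or Z_0/R_L (whichever > 1) = 100/93.7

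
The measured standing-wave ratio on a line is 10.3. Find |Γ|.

|Γ| ≈ 0.823

|Γ| = (S − 1)/(S + 1) = (10.3 − 1)/(10.3 + 1) = 9.3/11.3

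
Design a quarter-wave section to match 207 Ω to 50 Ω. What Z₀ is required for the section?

Z_qwt = √(Z_0·R_L) = √(50 × 207) = √10350

Z_qwt ≈ 102 Ω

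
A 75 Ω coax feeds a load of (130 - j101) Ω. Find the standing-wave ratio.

Γ = (Z_L − Z_0)/(Z_L + Z_0) = (55 − j101)/(205 − j101)
|Γ| = 115/229 = 0.503
VSWR = (1 + |Γ|)/(1 − |Γ|) = 1.5/0.497

VSWR ≈ 3.03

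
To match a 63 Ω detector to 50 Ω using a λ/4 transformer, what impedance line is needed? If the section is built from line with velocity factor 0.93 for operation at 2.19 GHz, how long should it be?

Z_qwt ≈ 56.1 Ω; length ≈ 3.18 cm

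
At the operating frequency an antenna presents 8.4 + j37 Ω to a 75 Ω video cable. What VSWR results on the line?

VSWR ≈ 11.1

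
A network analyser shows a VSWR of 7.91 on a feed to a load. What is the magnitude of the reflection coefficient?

|Γ| ≈ 0.776

|Γ| = (S − 1)/(S + 1) = (7.91 − 1)/(7.91 + 1) = 6.91/8.91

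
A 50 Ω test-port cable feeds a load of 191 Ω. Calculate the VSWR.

VSWR ≈ 3.82

Γ = (191 − 50)/(191 + 50) = 0.585
VSWR = (1 + 0.585)/(1 − 0.585)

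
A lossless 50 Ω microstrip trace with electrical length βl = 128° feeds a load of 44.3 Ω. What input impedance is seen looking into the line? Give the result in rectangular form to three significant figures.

tan(βl) = tan(128°) = -1.28
Z_in = Z_0·(Z_L + jZ_0·tanβl)/(Z_0 + jZ_L·tanβl)
     = 50·(44.3 − j64)/(50 − j56.7)

Z_in ≈ 51.1 − j6.02 Ω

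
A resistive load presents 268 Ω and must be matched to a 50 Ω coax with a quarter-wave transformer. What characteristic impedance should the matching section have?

Z_qwt = √(Z_0·R_L) = √(50 × 268) = √13400

Z_qwt ≈ 116 Ω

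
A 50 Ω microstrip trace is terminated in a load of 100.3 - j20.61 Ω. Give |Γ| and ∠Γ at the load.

Γ ≈ 0.358 ∠ -14.5°

Γ = (Z_L − Z_0)/(Z_L + Z_0) = (50.3 − j20.61)/(150.3 − j20.61)
|Γ| = 54.4/152 = 0.358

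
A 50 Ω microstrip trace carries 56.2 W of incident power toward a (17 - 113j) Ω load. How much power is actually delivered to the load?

P_delivered ≈ 11.1 W

|Γ| = |(-33 − j113)/(67 − j113)| = 0.896
|Γ|² = 0.803
P_refl = |Γ|²·P_inc = 45.1 W, P_del = (1 − |Γ|²)·P_inc = 11.1 W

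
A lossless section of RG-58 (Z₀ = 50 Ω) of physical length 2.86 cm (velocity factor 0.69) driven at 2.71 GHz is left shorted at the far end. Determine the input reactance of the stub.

X_in ≈ -50.4 Ω (capacitive)

λ = v/f = 0.69·c / 2.71 GHz = 0.0764 m
βl = 2π·l/λ = 2π × 0.374 = 135°
tan(βl) = -1.01
For a shorted stub, Z_in = jZ_0·tan(βl)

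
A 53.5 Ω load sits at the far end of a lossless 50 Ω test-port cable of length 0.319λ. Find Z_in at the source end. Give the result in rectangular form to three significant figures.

Z_in ≈ 47.8 + j2.47 Ω

βl = 2π × 0.319 = 115°
tan(βl) = tan(115°) = -2.16
Z_in = Z_0·(Z_L + jZ_0·tanβl)/(Z_0 + jZ_L·tanβl)
     = 50·(53.5 − j108)/(50 − j116)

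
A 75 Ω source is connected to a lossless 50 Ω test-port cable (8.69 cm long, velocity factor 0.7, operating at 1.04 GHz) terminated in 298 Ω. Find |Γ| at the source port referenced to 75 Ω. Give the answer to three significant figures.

λ = v/f = 0.7·c / 1.04 GHz = 0.202 m
βl = 2π·l/λ = 2π × 0.43 = 155°
tan(βl) = -0.468
Z_in = Z_0·(Z_L + jZ_0·tanβl)/(Z_0 + jZ_L·tanβl) = 41.4 + j92 Ω
Γ_s = (Z_in − Z_s)/(Z_in + Z_s) = (-33.6 + j92)/(116 + j92), |Γ_s| = 0.66

|Γ| ≈ 0.66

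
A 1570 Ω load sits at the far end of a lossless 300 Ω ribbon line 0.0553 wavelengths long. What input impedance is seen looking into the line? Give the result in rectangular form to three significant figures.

βl = 2π × 0.0553 = 19.9°
tan(βl) = tan(19.9°) = 0.362
Z_in = Z_0·(Z_L + jZ_0·tanβl)/(Z_0 + jZ_L·tanβl)
     = 300·(1570 + j109)/(300 + j569)

Z_in ≈ 387 − j624 Ω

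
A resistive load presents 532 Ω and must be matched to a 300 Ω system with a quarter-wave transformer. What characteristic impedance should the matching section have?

Z_qwt ≈ 399 Ω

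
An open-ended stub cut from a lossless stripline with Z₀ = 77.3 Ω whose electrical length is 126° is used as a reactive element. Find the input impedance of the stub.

tan(βl) = -1.38
For an open-ended stub, Z_in = −jZ_0·cot(βl) = −jZ_0/tan(βl)

Z_in ≈ +j56.2 Ω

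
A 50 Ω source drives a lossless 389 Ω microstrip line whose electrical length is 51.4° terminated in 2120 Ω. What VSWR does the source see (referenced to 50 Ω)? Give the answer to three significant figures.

VSWR ≈ 17.8

tan(βl) = 1.25
Z_in = Z_0·(Z_L + jZ_0·tanβl)/(Z_0 + jZ_L·tanβl) = 114 − j294 Ω
Γ_s = (Z_in − Z_s)/(Z_in + Z_s) = (64.4 − j294)/(164 − j294), |Γ_s| = 0.893
VSWR = (1 + |Γ_s|)/(1 − |Γ_s|)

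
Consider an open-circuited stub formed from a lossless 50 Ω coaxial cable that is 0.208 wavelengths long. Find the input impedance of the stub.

Z_in ≈ −j13.5 Ω

βl = 2π × 0.208 = 74.9°
tan(βl) = 3.7
For an open-circuited stub, Z_in = −jZ_0·cot(βl) = −jZ_0/tan(βl)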